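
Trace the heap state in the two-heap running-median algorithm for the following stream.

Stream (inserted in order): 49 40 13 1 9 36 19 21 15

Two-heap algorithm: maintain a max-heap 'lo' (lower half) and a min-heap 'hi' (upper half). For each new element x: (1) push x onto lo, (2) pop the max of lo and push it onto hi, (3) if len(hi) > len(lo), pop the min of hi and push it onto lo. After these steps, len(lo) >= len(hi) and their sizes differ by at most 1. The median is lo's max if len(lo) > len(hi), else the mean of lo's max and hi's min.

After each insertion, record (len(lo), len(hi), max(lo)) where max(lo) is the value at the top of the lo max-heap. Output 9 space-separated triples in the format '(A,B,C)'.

Step 1: insert 49 -> lo=[49] hi=[] -> (len(lo)=1, len(hi)=0, max(lo)=49)
Step 2: insert 40 -> lo=[40] hi=[49] -> (len(lo)=1, len(hi)=1, max(lo)=40)
Step 3: insert 13 -> lo=[13, 40] hi=[49] -> (len(lo)=2, len(hi)=1, max(lo)=40)
Step 4: insert 1 -> lo=[1, 13] hi=[40, 49] -> (len(lo)=2, len(hi)=2, max(lo)=13)
Step 5: insert 9 -> lo=[1, 9, 13] hi=[40, 49] -> (len(lo)=3, len(hi)=2, max(lo)=13)
Step 6: insert 36 -> lo=[1, 9, 13] hi=[36, 40, 49] -> (len(lo)=3, len(hi)=3, max(lo)=13)
Step 7: insert 19 -> lo=[1, 9, 13, 19] hi=[36, 40, 49] -> (len(lo)=4, len(hi)=3, max(lo)=19)
Step 8: insert 21 -> lo=[1, 9, 13, 19] hi=[21, 36, 40, 49] -> (len(lo)=4, len(hi)=4, max(lo)=19)
Step 9: insert 15 -> lo=[1, 9, 13, 15, 19] hi=[21, 36, 40, 49] -> (len(lo)=5, len(hi)=4, max(lo)=19)

Answer: (1,0,49) (1,1,40) (2,1,40) (2,2,13) (3,2,13) (3,3,13) (4,3,19) (4,4,19) (5,4,19)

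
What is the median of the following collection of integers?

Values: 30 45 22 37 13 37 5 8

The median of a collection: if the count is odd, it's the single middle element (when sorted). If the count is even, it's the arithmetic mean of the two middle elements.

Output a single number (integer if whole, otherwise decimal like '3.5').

Answer: 26

Derivation:
Step 1: insert 30 -> lo=[30] (size 1, max 30) hi=[] (size 0) -> median=30
Step 2: insert 45 -> lo=[30] (size 1, max 30) hi=[45] (size 1, min 45) -> median=37.5
Step 3: insert 22 -> lo=[22, 30] (size 2, max 30) hi=[45] (size 1, min 45) -> median=30
Step 4: insert 37 -> lo=[22, 30] (size 2, max 30) hi=[37, 45] (size 2, min 37) -> median=33.5
Step 5: insert 13 -> lo=[13, 22, 30] (size 3, max 30) hi=[37, 45] (size 2, min 37) -> median=30
Step 6: insert 37 -> lo=[13, 22, 30] (size 3, max 30) hi=[37, 37, 45] (size 3, min 37) -> median=33.5
Step 7: insert 5 -> lo=[5, 13, 22, 30] (size 4, max 30) hi=[37, 37, 45] (size 3, min 37) -> median=30
Step 8: insert 8 -> lo=[5, 8, 13, 22] (size 4, max 22) hi=[30, 37, 37, 45] (size 4, min 30) -> median=26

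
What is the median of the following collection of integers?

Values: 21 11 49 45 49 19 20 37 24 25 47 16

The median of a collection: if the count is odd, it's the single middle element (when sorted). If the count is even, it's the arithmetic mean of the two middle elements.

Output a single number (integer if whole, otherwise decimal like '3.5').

Step 1: insert 21 -> lo=[21] (size 1, max 21) hi=[] (size 0) -> median=21
Step 2: insert 11 -> lo=[11] (size 1, max 11) hi=[21] (size 1, min 21) -> median=16
Step 3: insert 49 -> lo=[11, 21] (size 2, max 21) hi=[49] (size 1, min 49) -> median=21
Step 4: insert 45 -> lo=[11, 21] (size 2, max 21) hi=[45, 49] (size 2, min 45) -> median=33
Step 5: insert 49 -> lo=[11, 21, 45] (size 3, max 45) hi=[49, 49] (size 2, min 49) -> median=45
Step 6: insert 19 -> lo=[11, 19, 21] (size 3, max 21) hi=[45, 49, 49] (size 3, min 45) -> median=33
Step 7: insert 20 -> lo=[11, 19, 20, 21] (size 4, max 21) hi=[45, 49, 49] (size 3, min 45) -> median=21
Step 8: insert 37 -> lo=[11, 19, 20, 21] (size 4, max 21) hi=[37, 45, 49, 49] (size 4, min 37) -> median=29
Step 9: insert 24 -> lo=[11, 19, 20, 21, 24] (size 5, max 24) hi=[37, 45, 49, 49] (size 4, min 37) -> median=24
Step 10: insert 25 -> lo=[11, 19, 20, 21, 24] (size 5, max 24) hi=[25, 37, 45, 49, 49] (size 5, min 25) -> median=24.5
Step 11: insert 47 -> lo=[11, 19, 20, 21, 24, 25] (size 6, max 25) hi=[37, 45, 47, 49, 49] (size 5, min 37) -> median=25
Step 12: insert 16 -> lo=[11, 16, 19, 20, 21, 24] (size 6, max 24) hi=[25, 37, 45, 47, 49, 49] (size 6, min 25) -> median=24.5

Answer: 24.5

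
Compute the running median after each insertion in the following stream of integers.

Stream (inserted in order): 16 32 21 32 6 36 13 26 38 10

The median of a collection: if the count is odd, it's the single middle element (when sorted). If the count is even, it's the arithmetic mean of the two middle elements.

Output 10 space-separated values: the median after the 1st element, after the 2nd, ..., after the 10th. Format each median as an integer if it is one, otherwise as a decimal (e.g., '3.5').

Answer: 16 24 21 26.5 21 26.5 21 23.5 26 23.5

Derivation:
Step 1: insert 16 -> lo=[16] (size 1, max 16) hi=[] (size 0) -> median=16
Step 2: insert 32 -> lo=[16] (size 1, max 16) hi=[32] (size 1, min 32) -> median=24
Step 3: insert 21 -> lo=[16, 21] (size 2, max 21) hi=[32] (size 1, min 32) -> median=21
Step 4: insert 32 -> lo=[16, 21] (size 2, max 21) hi=[32, 32] (size 2, min 32) -> median=26.5
Step 5: insert 6 -> lo=[6, 16, 21] (size 3, max 21) hi=[32, 32] (size 2, min 32) -> median=21
Step 6: insert 36 -> lo=[6, 16, 21] (size 3, max 21) hi=[32, 32, 36] (size 3, min 32) -> median=26.5
Step 7: insert 13 -> lo=[6, 13, 16, 21] (size 4, max 21) hi=[32, 32, 36] (size 3, min 32) -> median=21
Step 8: insert 26 -> lo=[6, 13, 16, 21] (size 4, max 21) hi=[26, 32, 32, 36] (size 4, min 26) -> median=23.5
Step 9: insert 38 -> lo=[6, 13, 16, 21, 26] (size 5, max 26) hi=[32, 32, 36, 38] (size 4, min 32) -> median=26
Step 10: insert 10 -> lo=[6, 10, 13, 16, 21] (size 5, max 21) hi=[26, 32, 32, 36, 38] (size 5, min 26) -> median=23.5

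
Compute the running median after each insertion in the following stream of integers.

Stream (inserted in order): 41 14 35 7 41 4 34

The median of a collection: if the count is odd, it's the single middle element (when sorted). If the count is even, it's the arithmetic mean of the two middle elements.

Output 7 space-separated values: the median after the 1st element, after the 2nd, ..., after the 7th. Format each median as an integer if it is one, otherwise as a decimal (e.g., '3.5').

Step 1: insert 41 -> lo=[41] (size 1, max 41) hi=[] (size 0) -> median=41
Step 2: insert 14 -> lo=[14] (size 1, max 14) hi=[41] (size 1, min 41) -> median=27.5
Step 3: insert 35 -> lo=[14, 35] (size 2, max 35) hi=[41] (size 1, min 41) -> median=35
Step 4: insert 7 -> lo=[7, 14] (size 2, max 14) hi=[35, 41] (size 2, min 35) -> median=24.5
Step 5: insert 41 -> lo=[7, 14, 35] (size 3, max 35) hi=[41, 41] (size 2, min 41) -> median=35
Step 6: insert 4 -> lo=[4, 7, 14] (size 3, max 14) hi=[35, 41, 41] (size 3, min 35) -> median=24.5
Step 7: insert 34 -> lo=[4, 7, 14, 34] (size 4, max 34) hi=[35, 41, 41] (size 3, min 35) -> median=34

Answer: 41 27.5 35 24.5 35 24.5 34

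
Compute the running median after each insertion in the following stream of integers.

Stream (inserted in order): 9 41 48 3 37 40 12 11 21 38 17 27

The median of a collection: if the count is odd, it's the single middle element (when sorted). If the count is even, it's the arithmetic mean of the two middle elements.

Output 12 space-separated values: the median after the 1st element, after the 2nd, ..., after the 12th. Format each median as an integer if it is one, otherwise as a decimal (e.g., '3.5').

Answer: 9 25 41 25 37 38.5 37 24.5 21 29 21 24

Derivation:
Step 1: insert 9 -> lo=[9] (size 1, max 9) hi=[] (size 0) -> median=9
Step 2: insert 41 -> lo=[9] (size 1, max 9) hi=[41] (size 1, min 41) -> median=25
Step 3: insert 48 -> lo=[9, 41] (size 2, max 41) hi=[48] (size 1, min 48) -> median=41
Step 4: insert 3 -> lo=[3, 9] (size 2, max 9) hi=[41, 48] (size 2, min 41) -> median=25
Step 5: insert 37 -> lo=[3, 9, 37] (size 3, max 37) hi=[41, 48] (size 2, min 41) -> median=37
Step 6: insert 40 -> lo=[3, 9, 37] (size 3, max 37) hi=[40, 41, 48] (size 3, min 40) -> median=38.5
Step 7: insert 12 -> lo=[3, 9, 12, 37] (size 4, max 37) hi=[40, 41, 48] (size 3, min 40) -> median=37
Step 8: insert 11 -> lo=[3, 9, 11, 12] (size 4, max 12) hi=[37, 40, 41, 48] (size 4, min 37) -> median=24.5
Step 9: insert 21 -> lo=[3, 9, 11, 12, 21] (size 5, max 21) hi=[37, 40, 41, 48] (size 4, min 37) -> median=21
Step 10: insert 38 -> lo=[3, 9, 11, 12, 21] (size 5, max 21) hi=[37, 38, 40, 41, 48] (size 5, min 37) -> median=29
Step 11: insert 17 -> lo=[3, 9, 11, 12, 17, 21] (size 6, max 21) hi=[37, 38, 40, 41, 48] (size 5, min 37) -> median=21
Step 12: insert 27 -> lo=[3, 9, 11, 12, 17, 21] (size 6, max 21) hi=[27, 37, 38, 40, 41, 48] (size 6, min 27) -> median=24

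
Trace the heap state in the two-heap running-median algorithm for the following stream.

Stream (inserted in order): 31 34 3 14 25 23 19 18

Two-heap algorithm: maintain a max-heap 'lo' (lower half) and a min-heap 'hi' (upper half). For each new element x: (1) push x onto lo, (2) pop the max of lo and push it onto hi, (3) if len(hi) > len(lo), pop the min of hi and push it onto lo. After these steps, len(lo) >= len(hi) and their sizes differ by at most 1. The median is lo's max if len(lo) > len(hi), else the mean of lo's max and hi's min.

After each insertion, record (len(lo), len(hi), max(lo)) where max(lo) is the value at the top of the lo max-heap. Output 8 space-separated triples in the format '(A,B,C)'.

Step 1: insert 31 -> lo=[31] hi=[] -> (len(lo)=1, len(hi)=0, max(lo)=31)
Step 2: insert 34 -> lo=[31] hi=[34] -> (len(lo)=1, len(hi)=1, max(lo)=31)
Step 3: insert 3 -> lo=[3, 31] hi=[34] -> (len(lo)=2, len(hi)=1, max(lo)=31)
Step 4: insert 14 -> lo=[3, 14] hi=[31, 34] -> (len(lo)=2, len(hi)=2, max(lo)=14)
Step 5: insert 25 -> lo=[3, 14, 25] hi=[31, 34] -> (len(lo)=3, len(hi)=2, max(lo)=25)
Step 6: insert 23 -> lo=[3, 14, 23] hi=[25, 31, 34] -> (len(lo)=3, len(hi)=3, max(lo)=23)
Step 7: insert 19 -> lo=[3, 14, 19, 23] hi=[25, 31, 34] -> (len(lo)=4, len(hi)=3, max(lo)=23)
Step 8: insert 18 -> lo=[3, 14, 18, 19] hi=[23, 25, 31, 34] -> (len(lo)=4, len(hi)=4, max(lo)=19)

Answer: (1,0,31) (1,1,31) (2,1,31) (2,2,14) (3,2,25) (3,3,23) (4,3,23) (4,4,19)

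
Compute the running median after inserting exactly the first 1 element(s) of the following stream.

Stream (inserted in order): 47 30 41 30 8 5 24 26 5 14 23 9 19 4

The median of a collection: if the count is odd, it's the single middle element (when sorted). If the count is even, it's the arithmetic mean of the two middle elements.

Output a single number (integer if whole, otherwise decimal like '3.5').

Step 1: insert 47 -> lo=[47] (size 1, max 47) hi=[] (size 0) -> median=47

Answer: 47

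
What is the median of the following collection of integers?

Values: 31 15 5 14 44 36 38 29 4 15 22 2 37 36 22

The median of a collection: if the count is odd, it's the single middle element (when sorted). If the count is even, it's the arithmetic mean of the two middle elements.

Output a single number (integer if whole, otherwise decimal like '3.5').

Answer: 22

Derivation:
Step 1: insert 31 -> lo=[31] (size 1, max 31) hi=[] (size 0) -> median=31
Step 2: insert 15 -> lo=[15] (size 1, max 15) hi=[31] (size 1, min 31) -> median=23
Step 3: insert 5 -> lo=[5, 15] (size 2, max 15) hi=[31] (size 1, min 31) -> median=15
Step 4: insert 14 -> lo=[5, 14] (size 2, max 14) hi=[15, 31] (size 2, min 15) -> median=14.5
Step 5: insert 44 -> lo=[5, 14, 15] (size 3, max 15) hi=[31, 44] (size 2, min 31) -> median=15
Step 6: insert 36 -> lo=[5, 14, 15] (size 3, max 15) hi=[31, 36, 44] (size 3, min 31) -> median=23
Step 7: insert 38 -> lo=[5, 14, 15, 31] (size 4, max 31) hi=[36, 38, 44] (size 3, min 36) -> median=31
Step 8: insert 29 -> lo=[5, 14, 15, 29] (size 4, max 29) hi=[31, 36, 38, 44] (size 4, min 31) -> median=30
Step 9: insert 4 -> lo=[4, 5, 14, 15, 29] (size 5, max 29) hi=[31, 36, 38, 44] (size 4, min 31) -> median=29
Step 10: insert 15 -> lo=[4, 5, 14, 15, 15] (size 5, max 15) hi=[29, 31, 36, 38, 44] (size 5, min 29) -> median=22
Step 11: insert 22 -> lo=[4, 5, 14, 15, 15, 22] (size 6, max 22) hi=[29, 31, 36, 38, 44] (size 5, min 29) -> median=22
Step 12: insert 2 -> lo=[2, 4, 5, 14, 15, 15] (size 6, max 15) hi=[22, 29, 31, 36, 38, 44] (size 6, min 22) -> median=18.5
Step 13: insert 37 -> lo=[2, 4, 5, 14, 15, 15, 22] (size 7, max 22) hi=[29, 31, 36, 37, 38, 44] (size 6, min 29) -> median=22
Step 14: insert 36 -> lo=[2, 4, 5, 14, 15, 15, 22] (size 7, max 22) hi=[29, 31, 36, 36, 37, 38, 44] (size 7, min 29) -> median=25.5
Step 15: insert 22 -> lo=[2, 4, 5, 14, 15, 15, 22, 22] (size 8, max 22) hi=[29, 31, 36, 36, 37, 38, 44] (size 7, min 29) -> median=22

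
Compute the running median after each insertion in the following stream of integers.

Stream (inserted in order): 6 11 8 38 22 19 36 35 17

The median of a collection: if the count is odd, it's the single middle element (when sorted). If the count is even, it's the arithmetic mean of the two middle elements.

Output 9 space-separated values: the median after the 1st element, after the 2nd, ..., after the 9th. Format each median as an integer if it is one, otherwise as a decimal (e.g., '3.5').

Answer: 6 8.5 8 9.5 11 15 19 20.5 19

Derivation:
Step 1: insert 6 -> lo=[6] (size 1, max 6) hi=[] (size 0) -> median=6
Step 2: insert 11 -> lo=[6] (size 1, max 6) hi=[11] (size 1, min 11) -> median=8.5
Step 3: insert 8 -> lo=[6, 8] (size 2, max 8) hi=[11] (size 1, min 11) -> median=8
Step 4: insert 38 -> lo=[6, 8] (size 2, max 8) hi=[11, 38] (size 2, min 11) -> median=9.5
Step 5: insert 22 -> lo=[6, 8, 11] (size 3, max 11) hi=[22, 38] (size 2, min 22) -> median=11
Step 6: insert 19 -> lo=[6, 8, 11] (size 3, max 11) hi=[19, 22, 38] (size 3, min 19) -> median=15
Step 7: insert 36 -> lo=[6, 8, 11, 19] (size 4, max 19) hi=[22, 36, 38] (size 3, min 22) -> median=19
Step 8: insert 35 -> lo=[6, 8, 11, 19] (size 4, max 19) hi=[22, 35, 36, 38] (size 4, min 22) -> median=20.5
Step 9: insert 17 -> lo=[6, 8, 11, 17, 19] (size 5, max 19) hi=[22, 35, 36, 38] (size 4, min 22) -> median=19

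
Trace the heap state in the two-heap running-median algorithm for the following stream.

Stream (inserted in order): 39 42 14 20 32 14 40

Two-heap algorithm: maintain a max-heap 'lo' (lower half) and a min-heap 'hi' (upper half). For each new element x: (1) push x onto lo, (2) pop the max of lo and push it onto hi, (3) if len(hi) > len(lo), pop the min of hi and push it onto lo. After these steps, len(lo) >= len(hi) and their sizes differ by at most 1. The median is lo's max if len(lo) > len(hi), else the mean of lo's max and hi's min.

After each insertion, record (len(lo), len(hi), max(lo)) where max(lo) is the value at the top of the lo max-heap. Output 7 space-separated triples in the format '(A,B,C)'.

Step 1: insert 39 -> lo=[39] hi=[] -> (len(lo)=1, len(hi)=0, max(lo)=39)
Step 2: insert 42 -> lo=[39] hi=[42] -> (len(lo)=1, len(hi)=1, max(lo)=39)
Step 3: insert 14 -> lo=[14, 39] hi=[42] -> (len(lo)=2, len(hi)=1, max(lo)=39)
Step 4: insert 20 -> lo=[14, 20] hi=[39, 42] -> (len(lo)=2, len(hi)=2, max(lo)=20)
Step 5: insert 32 -> lo=[14, 20, 32] hi=[39, 42] -> (len(lo)=3, len(hi)=2, max(lo)=32)
Step 6: insert 14 -> lo=[14, 14, 20] hi=[32, 39, 42] -> (len(lo)=3, len(hi)=3, max(lo)=20)
Step 7: insert 40 -> lo=[14, 14, 20, 32] hi=[39, 40, 42] -> (len(lo)=4, len(hi)=3, max(lo)=32)

Answer: (1,0,39) (1,1,39) (2,1,39) (2,2,20) (3,2,32) (3,3,20) (4,3,32)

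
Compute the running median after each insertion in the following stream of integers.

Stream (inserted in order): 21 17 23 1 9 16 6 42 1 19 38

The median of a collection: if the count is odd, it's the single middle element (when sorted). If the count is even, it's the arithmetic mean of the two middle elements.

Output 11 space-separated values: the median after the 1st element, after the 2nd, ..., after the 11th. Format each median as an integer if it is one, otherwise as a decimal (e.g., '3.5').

Step 1: insert 21 -> lo=[21] (size 1, max 21) hi=[] (size 0) -> median=21
Step 2: insert 17 -> lo=[17] (size 1, max 17) hi=[21] (size 1, min 21) -> median=19
Step 3: insert 23 -> lo=[17, 21] (size 2, max 21) hi=[23] (size 1, min 23) -> median=21
Step 4: insert 1 -> lo=[1, 17] (size 2, max 17) hi=[21, 23] (size 2, min 21) -> median=19
Step 5: insert 9 -> lo=[1, 9, 17] (size 3, max 17) hi=[21, 23] (size 2, min 21) -> median=17
Step 6: insert 16 -> lo=[1, 9, 16] (size 3, max 16) hi=[17, 21, 23] (size 3, min 17) -> median=16.5
Step 7: insert 6 -> lo=[1, 6, 9, 16] (size 4, max 16) hi=[17, 21, 23] (size 3, min 17) -> median=16
Step 8: insert 42 -> lo=[1, 6, 9, 16] (size 4, max 16) hi=[17, 21, 23, 42] (size 4, min 17) -> median=16.5
Step 9: insert 1 -> lo=[1, 1, 6, 9, 16] (size 5, max 16) hi=[17, 21, 23, 42] (size 4, min 17) -> median=16
Step 10: insert 19 -> lo=[1, 1, 6, 9, 16] (size 5, max 16) hi=[17, 19, 21, 23, 42] (size 5, min 17) -> median=16.5
Step 11: insert 38 -> lo=[1, 1, 6, 9, 16, 17] (size 6, max 17) hi=[19, 21, 23, 38, 42] (size 5, min 19) -> median=17

Answer: 21 19 21 19 17 16.5 16 16.5 16 16.5 17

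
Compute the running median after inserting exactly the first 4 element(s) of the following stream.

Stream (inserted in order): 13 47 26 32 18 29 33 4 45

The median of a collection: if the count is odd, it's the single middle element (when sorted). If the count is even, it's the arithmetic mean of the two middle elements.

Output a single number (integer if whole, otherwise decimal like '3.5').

Step 1: insert 13 -> lo=[13] (size 1, max 13) hi=[] (size 0) -> median=13
Step 2: insert 47 -> lo=[13] (size 1, max 13) hi=[47] (size 1, min 47) -> median=30
Step 3: insert 26 -> lo=[13, 26] (size 2, max 26) hi=[47] (size 1, min 47) -> median=26
Step 4: insert 32 -> lo=[13, 26] (size 2, max 26) hi=[32, 47] (size 2, min 32) -> median=29

Answer: 29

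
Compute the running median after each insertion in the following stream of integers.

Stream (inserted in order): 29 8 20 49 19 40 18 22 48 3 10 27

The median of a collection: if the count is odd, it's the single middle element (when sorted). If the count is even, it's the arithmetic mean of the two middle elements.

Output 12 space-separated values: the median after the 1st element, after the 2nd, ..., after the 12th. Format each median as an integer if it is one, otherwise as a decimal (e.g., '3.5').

Step 1: insert 29 -> lo=[29] (size 1, max 29) hi=[] (size 0) -> median=29
Step 2: insert 8 -> lo=[8] (size 1, max 8) hi=[29] (size 1, min 29) -> median=18.5
Step 3: insert 20 -> lo=[8, 20] (size 2, max 20) hi=[29] (size 1, min 29) -> median=20
Step 4: insert 49 -> lo=[8, 20] (size 2, max 20) hi=[29, 49] (size 2, min 29) -> median=24.5
Step 5: insert 19 -> lo=[8, 19, 20] (size 3, max 20) hi=[29, 49] (size 2, min 29) -> median=20
Step 6: insert 40 -> lo=[8, 19, 20] (size 3, max 20) hi=[29, 40, 49] (size 3, min 29) -> median=24.5
Step 7: insert 18 -> lo=[8, 18, 19, 20] (size 4, max 20) hi=[29, 40, 49] (size 3, min 29) -> median=20
Step 8: insert 22 -> lo=[8, 18, 19, 20] (size 4, max 20) hi=[22, 29, 40, 49] (size 4, min 22) -> median=21
Step 9: insert 48 -> lo=[8, 18, 19, 20, 22] (size 5, max 22) hi=[29, 40, 48, 49] (size 4, min 29) -> median=22
Step 10: insert 3 -> lo=[3, 8, 18, 19, 20] (size 5, max 20) hi=[22, 29, 40, 48, 49] (size 5, min 22) -> median=21
Step 11: insert 10 -> lo=[3, 8, 10, 18, 19, 20] (size 6, max 20) hi=[22, 29, 40, 48, 49] (size 5, min 22) -> median=20
Step 12: insert 27 -> lo=[3, 8, 10, 18, 19, 20] (size 6, max 20) hi=[22, 27, 29, 40, 48, 49] (size 6, min 22) -> median=21

Answer: 29 18.5 20 24.5 20 24.5 20 21 22 21 20 21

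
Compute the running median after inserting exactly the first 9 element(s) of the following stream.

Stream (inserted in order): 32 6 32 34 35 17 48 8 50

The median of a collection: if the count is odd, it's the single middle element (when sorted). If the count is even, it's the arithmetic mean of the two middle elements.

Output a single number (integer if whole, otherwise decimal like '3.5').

Answer: 32

Derivation:
Step 1: insert 32 -> lo=[32] (size 1, max 32) hi=[] (size 0) -> median=32
Step 2: insert 6 -> lo=[6] (size 1, max 6) hi=[32] (size 1, min 32) -> median=19
Step 3: insert 32 -> lo=[6, 32] (size 2, max 32) hi=[32] (size 1, min 32) -> median=32
Step 4: insert 34 -> lo=[6, 32] (size 2, max 32) hi=[32, 34] (size 2, min 32) -> median=32
Step 5: insert 35 -> lo=[6, 32, 32] (size 3, max 32) hi=[34, 35] (size 2, min 34) -> median=32
Step 6: insert 17 -> lo=[6, 17, 32] (size 3, max 32) hi=[32, 34, 35] (size 3, min 32) -> median=32
Step 7: insert 48 -> lo=[6, 17, 32, 32] (size 4, max 32) hi=[34, 35, 48] (size 3, min 34) -> median=32
Step 8: insert 8 -> lo=[6, 8, 17, 32] (size 4, max 32) hi=[32, 34, 35, 48] (size 4, min 32) -> median=32
Step 9: insert 50 -> lo=[6, 8, 17, 32, 32] (size 5, max 32) hi=[34, 35, 48, 50] (size 4, min 34) -> median=32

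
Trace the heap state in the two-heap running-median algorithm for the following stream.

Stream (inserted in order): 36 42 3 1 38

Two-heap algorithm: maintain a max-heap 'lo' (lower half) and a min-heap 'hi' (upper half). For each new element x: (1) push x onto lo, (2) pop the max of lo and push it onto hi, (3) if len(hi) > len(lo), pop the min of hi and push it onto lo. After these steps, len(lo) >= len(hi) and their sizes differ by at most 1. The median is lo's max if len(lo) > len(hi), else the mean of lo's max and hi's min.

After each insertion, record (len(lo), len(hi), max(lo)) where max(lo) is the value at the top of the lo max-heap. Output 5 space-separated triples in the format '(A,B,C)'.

Step 1: insert 36 -> lo=[36] hi=[] -> (len(lo)=1, len(hi)=0, max(lo)=36)
Step 2: insert 42 -> lo=[36] hi=[42] -> (len(lo)=1, len(hi)=1, max(lo)=36)
Step 3: insert 3 -> lo=[3, 36] hi=[42] -> (len(lo)=2, len(hi)=1, max(lo)=36)
Step 4: insert 1 -> lo=[1, 3] hi=[36, 42] -> (len(lo)=2, len(hi)=2, max(lo)=3)
Step 5: insert 38 -> lo=[1, 3, 36] hi=[38, 42] -> (len(lo)=3, len(hi)=2, max(lo)=36)

Answer: (1,0,36) (1,1,36) (2,1,36) (2,2,3) (3,2,36)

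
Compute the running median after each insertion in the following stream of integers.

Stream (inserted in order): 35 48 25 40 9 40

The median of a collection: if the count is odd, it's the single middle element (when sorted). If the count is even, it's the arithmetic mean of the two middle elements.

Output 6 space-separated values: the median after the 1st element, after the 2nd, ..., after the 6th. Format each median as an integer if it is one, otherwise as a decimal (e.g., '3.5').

Answer: 35 41.5 35 37.5 35 37.5

Derivation:
Step 1: insert 35 -> lo=[35] (size 1, max 35) hi=[] (size 0) -> median=35
Step 2: insert 48 -> lo=[35] (size 1, max 35) hi=[48] (size 1, min 48) -> median=41.5
Step 3: insert 25 -> lo=[25, 35] (size 2, max 35) hi=[48] (size 1, min 48) -> median=35
Step 4: insert 40 -> lo=[25, 35] (size 2, max 35) hi=[40, 48] (size 2, min 40) -> median=37.5
Step 5: insert 9 -> lo=[9, 25, 35] (size 3, max 35) hi=[40, 48] (size 2, min 40) -> median=35
Step 6: insert 40 -> lo=[9, 25, 35] (size 3, max 35) hi=[40, 40, 48] (size 3, min 40) -> median=37.5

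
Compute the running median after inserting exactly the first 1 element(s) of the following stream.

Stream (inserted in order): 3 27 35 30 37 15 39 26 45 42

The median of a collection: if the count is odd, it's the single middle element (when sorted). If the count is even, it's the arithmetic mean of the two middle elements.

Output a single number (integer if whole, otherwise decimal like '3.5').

Step 1: insert 3 -> lo=[3] (size 1, max 3) hi=[] (size 0) -> median=3

Answer: 3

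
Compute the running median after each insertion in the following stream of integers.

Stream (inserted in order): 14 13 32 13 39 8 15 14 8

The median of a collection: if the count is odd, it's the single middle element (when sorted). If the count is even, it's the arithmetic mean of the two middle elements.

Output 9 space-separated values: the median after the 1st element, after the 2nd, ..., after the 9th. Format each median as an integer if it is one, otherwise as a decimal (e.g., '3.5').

Answer: 14 13.5 14 13.5 14 13.5 14 14 14

Derivation:
Step 1: insert 14 -> lo=[14] (size 1, max 14) hi=[] (size 0) -> median=14
Step 2: insert 13 -> lo=[13] (size 1, max 13) hi=[14] (size 1, min 14) -> median=13.5
Step 3: insert 32 -> lo=[13, 14] (size 2, max 14) hi=[32] (size 1, min 32) -> median=14
Step 4: insert 13 -> lo=[13, 13] (size 2, max 13) hi=[14, 32] (size 2, min 14) -> median=13.5
Step 5: insert 39 -> lo=[13, 13, 14] (size 3, max 14) hi=[32, 39] (size 2, min 32) -> median=14
Step 6: insert 8 -> lo=[8, 13, 13] (size 3, max 13) hi=[14, 32, 39] (size 3, min 14) -> median=13.5
Step 7: insert 15 -> lo=[8, 13, 13, 14] (size 4, max 14) hi=[15, 32, 39] (size 3, min 15) -> median=14
Step 8: insert 14 -> lo=[8, 13, 13, 14] (size 4, max 14) hi=[14, 15, 32, 39] (size 4, min 14) -> median=14
Step 9: insert 8 -> lo=[8, 8, 13, 13, 14] (size 5, max 14) hi=[14, 15, 32, 39] (size 4, min 14) -> median=14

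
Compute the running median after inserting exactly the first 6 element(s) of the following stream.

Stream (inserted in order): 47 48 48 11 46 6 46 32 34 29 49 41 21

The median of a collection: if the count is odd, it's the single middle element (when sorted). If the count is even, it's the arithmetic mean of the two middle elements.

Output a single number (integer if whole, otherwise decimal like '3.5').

Step 1: insert 47 -> lo=[47] (size 1, max 47) hi=[] (size 0) -> median=47
Step 2: insert 48 -> lo=[47] (size 1, max 47) hi=[48] (size 1, min 48) -> median=47.5
Step 3: insert 48 -> lo=[47, 48] (size 2, max 48) hi=[48] (size 1, min 48) -> median=48
Step 4: insert 11 -> lo=[11, 47] (size 2, max 47) hi=[48, 48] (size 2, min 48) -> median=47.5
Step 5: insert 46 -> lo=[11, 46, 47] (size 3, max 47) hi=[48, 48] (size 2, min 48) -> median=47
Step 6: insert 6 -> lo=[6, 11, 46] (size 3, max 46) hi=[47, 48, 48] (size 3, min 47) -> median=46.5

Answer: 46.5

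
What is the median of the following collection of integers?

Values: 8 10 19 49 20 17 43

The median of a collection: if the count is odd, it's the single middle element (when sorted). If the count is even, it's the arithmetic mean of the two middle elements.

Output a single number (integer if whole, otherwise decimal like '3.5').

Step 1: insert 8 -> lo=[8] (size 1, max 8) hi=[] (size 0) -> median=8
Step 2: insert 10 -> lo=[8] (size 1, max 8) hi=[10] (size 1, min 10) -> median=9
Step 3: insert 19 -> lo=[8, 10] (size 2, max 10) hi=[19] (size 1, min 19) -> median=10
Step 4: insert 49 -> lo=[8, 10] (size 2, max 10) hi=[19, 49] (size 2, min 19) -> median=14.5
Step 5: insert 20 -> lo=[8, 10, 19] (size 3, max 19) hi=[20, 49] (size 2, min 20) -> median=19
Step 6: insert 17 -> lo=[8, 10, 17] (size 3, max 17) hi=[19, 20, 49] (size 3, min 19) -> median=18
Step 7: insert 43 -> lo=[8, 10, 17, 19] (size 4, max 19) hi=[20, 43, 49] (size 3, min 20) -> median=19

Answer: 19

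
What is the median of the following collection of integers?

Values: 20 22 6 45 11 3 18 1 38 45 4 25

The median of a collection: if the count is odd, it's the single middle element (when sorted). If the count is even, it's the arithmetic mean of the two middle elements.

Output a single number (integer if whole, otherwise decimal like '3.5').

Step 1: insert 20 -> lo=[20] (size 1, max 20) hi=[] (size 0) -> median=20
Step 2: insert 22 -> lo=[20] (size 1, max 20) hi=[22] (size 1, min 22) -> median=21
Step 3: insert 6 -> lo=[6, 20] (size 2, max 20) hi=[22] (size 1, min 22) -> median=20
Step 4: insert 45 -> lo=[6, 20] (size 2, max 20) hi=[22, 45] (size 2, min 22) -> median=21
Step 5: insert 11 -> lo=[6, 11, 20] (size 3, max 20) hi=[22, 45] (size 2, min 22) -> median=20
Step 6: insert 3 -> lo=[3, 6, 11] (size 3, max 11) hi=[20, 22, 45] (size 3, min 20) -> median=15.5
Step 7: insert 18 -> lo=[3, 6, 11, 18] (size 4, max 18) hi=[20, 22, 45] (size 3, min 20) -> median=18
Step 8: insert 1 -> lo=[1, 3, 6, 11] (size 4, max 11) hi=[18, 20, 22, 45] (size 4, min 18) -> median=14.5
Step 9: insert 38 -> lo=[1, 3, 6, 11, 18] (size 5, max 18) hi=[20, 22, 38, 45] (size 4, min 20) -> median=18
Step 10: insert 45 -> lo=[1, 3, 6, 11, 18] (size 5, max 18) hi=[20, 22, 38, 45, 45] (size 5, min 20) -> median=19
Step 11: insert 4 -> lo=[1, 3, 4, 6, 11, 18] (size 6, max 18) hi=[20, 22, 38, 45, 45] (size 5, min 20) -> median=18
Step 12: insert 25 -> lo=[1, 3, 4, 6, 11, 18] (size 6, max 18) hi=[20, 22, 25, 38, 45, 45] (size 6, min 20) -> median=19

Answer: 19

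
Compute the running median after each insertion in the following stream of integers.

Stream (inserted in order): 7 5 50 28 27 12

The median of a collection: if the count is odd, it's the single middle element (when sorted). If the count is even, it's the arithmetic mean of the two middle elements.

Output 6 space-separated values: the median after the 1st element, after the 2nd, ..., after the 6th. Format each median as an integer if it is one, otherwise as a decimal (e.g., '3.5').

Answer: 7 6 7 17.5 27 19.5

Derivation:
Step 1: insert 7 -> lo=[7] (size 1, max 7) hi=[] (size 0) -> median=7
Step 2: insert 5 -> lo=[5] (size 1, max 5) hi=[7] (size 1, min 7) -> median=6
Step 3: insert 50 -> lo=[5, 7] (size 2, max 7) hi=[50] (size 1, min 50) -> median=7
Step 4: insert 28 -> lo=[5, 7] (size 2, max 7) hi=[28, 50] (size 2, min 28) -> median=17.5
Step 5: insert 27 -> lo=[5, 7, 27] (size 3, max 27) hi=[28, 50] (size 2, min 28) -> median=27
Step 6: insert 12 -> lo=[5, 7, 12] (size 3, max 12) hi=[27, 28, 50] (size 3, min 27) -> median=19.5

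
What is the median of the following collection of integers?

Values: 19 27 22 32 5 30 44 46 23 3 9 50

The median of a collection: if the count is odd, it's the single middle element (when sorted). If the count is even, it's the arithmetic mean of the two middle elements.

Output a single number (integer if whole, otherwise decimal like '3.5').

Step 1: insert 19 -> lo=[19] (size 1, max 19) hi=[] (size 0) -> median=19
Step 2: insert 27 -> lo=[19] (size 1, max 19) hi=[27] (size 1, min 27) -> median=23
Step 3: insert 22 -> lo=[19, 22] (size 2, max 22) hi=[27] (size 1, min 27) -> median=22
Step 4: insert 32 -> lo=[19, 22] (size 2, max 22) hi=[27, 32] (size 2, min 27) -> median=24.5
Step 5: insert 5 -> lo=[5, 19, 22] (size 3, max 22) hi=[27, 32] (size 2, min 27) -> median=22
Step 6: insert 30 -> lo=[5, 19, 22] (size 3, max 22) hi=[27, 30, 32] (size 3, min 27) -> median=24.5
Step 7: insert 44 -> lo=[5, 19, 22, 27] (size 4, max 27) hi=[30, 32, 44] (size 3, min 30) -> median=27
Step 8: insert 46 -> lo=[5, 19, 22, 27] (size 4, max 27) hi=[30, 32, 44, 46] (size 4, min 30) -> median=28.5
Step 9: insert 23 -> lo=[5, 19, 22, 23, 27] (size 5, max 27) hi=[30, 32, 44, 46] (size 4, min 30) -> median=27
Step 10: insert 3 -> lo=[3, 5, 19, 22, 23] (size 5, max 23) hi=[27, 30, 32, 44, 46] (size 5, min 27) -> median=25
Step 11: insert 9 -> lo=[3, 5, 9, 19, 22, 23] (size 6, max 23) hi=[27, 30, 32, 44, 46] (size 5, min 27) -> median=23
Step 12: insert 50 -> lo=[3, 5, 9, 19, 22, 23] (size 6, max 23) hi=[27, 30, 32, 44, 46, 50] (size 6, min 27) -> median=25

Answer: 25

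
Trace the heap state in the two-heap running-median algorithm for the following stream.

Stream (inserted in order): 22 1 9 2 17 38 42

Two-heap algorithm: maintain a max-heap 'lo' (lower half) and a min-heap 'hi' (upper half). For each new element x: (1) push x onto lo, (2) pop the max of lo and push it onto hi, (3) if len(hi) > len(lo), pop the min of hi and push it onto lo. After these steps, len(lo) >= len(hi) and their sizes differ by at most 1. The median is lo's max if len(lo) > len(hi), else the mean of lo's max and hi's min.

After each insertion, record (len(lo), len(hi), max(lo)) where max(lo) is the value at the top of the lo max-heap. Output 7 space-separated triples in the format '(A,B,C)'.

Step 1: insert 22 -> lo=[22] hi=[] -> (len(lo)=1, len(hi)=0, max(lo)=22)
Step 2: insert 1 -> lo=[1] hi=[22] -> (len(lo)=1, len(hi)=1, max(lo)=1)
Step 3: insert 9 -> lo=[1, 9] hi=[22] -> (len(lo)=2, len(hi)=1, max(lo)=9)
Step 4: insert 2 -> lo=[1, 2] hi=[9, 22] -> (len(lo)=2, len(hi)=2, max(lo)=2)
Step 5: insert 17 -> lo=[1, 2, 9] hi=[17, 22] -> (len(lo)=3, len(hi)=2, max(lo)=9)
Step 6: insert 38 -> lo=[1, 2, 9] hi=[17, 22, 38] -> (len(lo)=3, len(hi)=3, max(lo)=9)
Step 7: insert 42 -> lo=[1, 2, 9, 17] hi=[22, 38, 42] -> (len(lo)=4, len(hi)=3, max(lo)=17)

Answer: (1,0,22) (1,1,1) (2,1,9) (2,2,2) (3,2,9) (3,3,9) (4,3,17)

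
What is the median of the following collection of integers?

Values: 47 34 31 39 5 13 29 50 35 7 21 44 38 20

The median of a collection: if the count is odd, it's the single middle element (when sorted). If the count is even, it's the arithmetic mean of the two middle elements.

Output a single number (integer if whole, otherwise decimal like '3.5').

Answer: 32.5

Derivation:
Step 1: insert 47 -> lo=[47] (size 1, max 47) hi=[] (size 0) -> median=47
Step 2: insert 34 -> lo=[34] (size 1, max 34) hi=[47] (size 1, min 47) -> median=40.5
Step 3: insert 31 -> lo=[31, 34] (size 2, max 34) hi=[47] (size 1, min 47) -> median=34
Step 4: insert 39 -> lo=[31, 34] (size 2, max 34) hi=[39, 47] (size 2, min 39) -> median=36.5
Step 5: insert 5 -> lo=[5, 31, 34] (size 3, max 34) hi=[39, 47] (size 2, min 39) -> median=34
Step 6: insert 13 -> lo=[5, 13, 31] (size 3, max 31) hi=[34, 39, 47] (size 3, min 34) -> median=32.5
Step 7: insert 29 -> lo=[5, 13, 29, 31] (size 4, max 31) hi=[34, 39, 47] (size 3, min 34) -> median=31
Step 8: insert 50 -> lo=[5, 13, 29, 31] (size 4, max 31) hi=[34, 39, 47, 50] (size 4, min 34) -> median=32.5
Step 9: insert 35 -> lo=[5, 13, 29, 31, 34] (size 5, max 34) hi=[35, 39, 47, 50] (size 4, min 35) -> median=34
Step 10: insert 7 -> lo=[5, 7, 13, 29, 31] (size 5, max 31) hi=[34, 35, 39, 47, 50] (size 5, min 34) -> median=32.5
Step 11: insert 21 -> lo=[5, 7, 13, 21, 29, 31] (size 6, max 31) hi=[34, 35, 39, 47, 50] (size 5, min 34) -> median=31
Step 12: insert 44 -> lo=[5, 7, 13, 21, 29, 31] (size 6, max 31) hi=[34, 35, 39, 44, 47, 50] (size 6, min 34) -> median=32.5
Step 13: insert 38 -> lo=[5, 7, 13, 21, 29, 31, 34] (size 7, max 34) hi=[35, 38, 39, 44, 47, 50] (size 6, min 35) -> median=34
Step 14: insert 20 -> lo=[5, 7, 13, 20, 21, 29, 31] (size 7, max 31) hi=[34, 35, 38, 39, 44, 47, 50] (size 7, min 34) -> median=32.5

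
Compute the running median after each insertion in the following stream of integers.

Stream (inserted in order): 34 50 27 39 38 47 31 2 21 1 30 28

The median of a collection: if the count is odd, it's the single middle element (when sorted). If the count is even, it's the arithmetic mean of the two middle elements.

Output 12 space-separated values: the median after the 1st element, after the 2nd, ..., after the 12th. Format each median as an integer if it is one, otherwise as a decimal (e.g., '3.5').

Answer: 34 42 34 36.5 38 38.5 38 36 34 32.5 31 30.5

Derivation:
Step 1: insert 34 -> lo=[34] (size 1, max 34) hi=[] (size 0) -> median=34
Step 2: insert 50 -> lo=[34] (size 1, max 34) hi=[50] (size 1, min 50) -> median=42
Step 3: insert 27 -> lo=[27, 34] (size 2, max 34) hi=[50] (size 1, min 50) -> median=34
Step 4: insert 39 -> lo=[27, 34] (size 2, max 34) hi=[39, 50] (size 2, min 39) -> median=36.5
Step 5: insert 38 -> lo=[27, 34, 38] (size 3, max 38) hi=[39, 50] (size 2, min 39) -> median=38
Step 6: insert 47 -> lo=[27, 34, 38] (size 3, max 38) hi=[39, 47, 50] (size 3, min 39) -> median=38.5
Step 7: insert 31 -> lo=[27, 31, 34, 38] (size 4, max 38) hi=[39, 47, 50] (size 3, min 39) -> median=38
Step 8: insert 2 -> lo=[2, 27, 31, 34] (size 4, max 34) hi=[38, 39, 47, 50] (size 4, min 38) -> median=36
Step 9: insert 21 -> lo=[2, 21, 27, 31, 34] (size 5, max 34) hi=[38, 39, 47, 50] (size 4, min 38) -> median=34
Step 10: insert 1 -> lo=[1, 2, 21, 27, 31] (size 5, max 31) hi=[34, 38, 39, 47, 50] (size 5, min 34) -> median=32.5
Step 11: insert 30 -> lo=[1, 2, 21, 27, 30, 31] (size 6, max 31) hi=[34, 38, 39, 47, 50] (size 5, min 34) -> median=31
Step 12: insert 28 -> lo=[1, 2, 21, 27, 28, 30] (size 6, max 30) hi=[31, 34, 38, 39, 47, 50] (size 6, min 31) -> median=30.5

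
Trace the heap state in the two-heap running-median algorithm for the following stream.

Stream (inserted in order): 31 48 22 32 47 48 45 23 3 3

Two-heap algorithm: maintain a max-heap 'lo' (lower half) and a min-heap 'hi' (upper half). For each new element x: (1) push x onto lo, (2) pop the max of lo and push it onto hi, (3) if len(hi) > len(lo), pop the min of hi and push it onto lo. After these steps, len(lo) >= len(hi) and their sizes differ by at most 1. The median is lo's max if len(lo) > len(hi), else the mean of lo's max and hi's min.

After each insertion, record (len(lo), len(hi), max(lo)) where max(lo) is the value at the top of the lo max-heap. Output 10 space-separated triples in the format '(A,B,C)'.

Step 1: insert 31 -> lo=[31] hi=[] -> (len(lo)=1, len(hi)=0, max(lo)=31)
Step 2: insert 48 -> lo=[31] hi=[48] -> (len(lo)=1, len(hi)=1, max(lo)=31)
Step 3: insert 22 -> lo=[22, 31] hi=[48] -> (len(lo)=2, len(hi)=1, max(lo)=31)
Step 4: insert 32 -> lo=[22, 31] hi=[32, 48] -> (len(lo)=2, len(hi)=2, max(lo)=31)
Step 5: insert 47 -> lo=[22, 31, 32] hi=[47, 48] -> (len(lo)=3, len(hi)=2, max(lo)=32)
Step 6: insert 48 -> lo=[22, 31, 32] hi=[47, 48, 48] -> (len(lo)=3, len(hi)=3, max(lo)=32)
Step 7: insert 45 -> lo=[22, 31, 32, 45] hi=[47, 48, 48] -> (len(lo)=4, len(hi)=3, max(lo)=45)
Step 8: insert 23 -> lo=[22, 23, 31, 32] hi=[45, 47, 48, 48] -> (len(lo)=4, len(hi)=4, max(lo)=32)
Step 9: insert 3 -> lo=[3, 22, 23, 31, 32] hi=[45, 47, 48, 48] -> (len(lo)=5, len(hi)=4, max(lo)=32)
Step 10: insert 3 -> lo=[3, 3, 22, 23, 31] hi=[32, 45, 47, 48, 48] -> (len(lo)=5, len(hi)=5, max(lo)=31)

Answer: (1,0,31) (1,1,31) (2,1,31) (2,2,31) (3,2,32) (3,3,32) (4,3,45) (4,4,32) (5,4,32) (5,5,31)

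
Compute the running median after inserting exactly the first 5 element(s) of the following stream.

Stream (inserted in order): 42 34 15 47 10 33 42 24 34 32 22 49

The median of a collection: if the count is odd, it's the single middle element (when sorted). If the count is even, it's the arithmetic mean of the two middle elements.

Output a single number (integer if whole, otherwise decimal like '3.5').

Step 1: insert 42 -> lo=[42] (size 1, max 42) hi=[] (size 0) -> median=42
Step 2: insert 34 -> lo=[34] (size 1, max 34) hi=[42] (size 1, min 42) -> median=38
Step 3: insert 15 -> lo=[15, 34] (size 2, max 34) hi=[42] (size 1, min 42) -> median=34
Step 4: insert 47 -> lo=[15, 34] (size 2, max 34) hi=[42, 47] (size 2, min 42) -> median=38
Step 5: insert 10 -> lo=[10, 15, 34] (size 3, max 34) hi=[42, 47] (size 2, min 42) -> median=34

Answer: 34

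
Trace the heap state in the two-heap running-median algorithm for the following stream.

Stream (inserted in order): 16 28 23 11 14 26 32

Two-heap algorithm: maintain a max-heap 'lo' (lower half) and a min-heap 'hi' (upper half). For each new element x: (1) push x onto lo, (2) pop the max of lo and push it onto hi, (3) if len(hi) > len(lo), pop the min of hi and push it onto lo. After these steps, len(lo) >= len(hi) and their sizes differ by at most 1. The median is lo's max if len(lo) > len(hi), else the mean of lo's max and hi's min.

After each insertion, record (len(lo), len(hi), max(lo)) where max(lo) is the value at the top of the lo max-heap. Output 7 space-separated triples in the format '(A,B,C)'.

Step 1: insert 16 -> lo=[16] hi=[] -> (len(lo)=1, len(hi)=0, max(lo)=16)
Step 2: insert 28 -> lo=[16] hi=[28] -> (len(lo)=1, len(hi)=1, max(lo)=16)
Step 3: insert 23 -> lo=[16, 23] hi=[28] -> (len(lo)=2, len(hi)=1, max(lo)=23)
Step 4: insert 11 -> lo=[11, 16] hi=[23, 28] -> (len(lo)=2, len(hi)=2, max(lo)=16)
Step 5: insert 14 -> lo=[11, 14, 16] hi=[23, 28] -> (len(lo)=3, len(hi)=2, max(lo)=16)
Step 6: insert 26 -> lo=[11, 14, 16] hi=[23, 26, 28] -> (len(lo)=3, len(hi)=3, max(lo)=16)
Step 7: insert 32 -> lo=[11, 14, 16, 23] hi=[26, 28, 32] -> (len(lo)=4, len(hi)=3, max(lo)=23)

Answer: (1,0,16) (1,1,16) (2,1,23) (2,2,16) (3,2,16) (3,3,16) (4,3,23)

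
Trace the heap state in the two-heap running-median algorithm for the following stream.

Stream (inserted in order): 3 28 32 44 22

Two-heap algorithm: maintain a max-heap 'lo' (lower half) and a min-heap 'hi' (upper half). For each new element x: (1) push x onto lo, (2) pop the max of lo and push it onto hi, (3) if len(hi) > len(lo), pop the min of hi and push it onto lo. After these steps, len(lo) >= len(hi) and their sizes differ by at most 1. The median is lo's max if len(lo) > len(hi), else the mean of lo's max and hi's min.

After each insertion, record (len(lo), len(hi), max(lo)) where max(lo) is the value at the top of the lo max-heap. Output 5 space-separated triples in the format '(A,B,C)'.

Answer: (1,0,3) (1,1,3) (2,1,28) (2,2,28) (3,2,28)

Derivation:
Step 1: insert 3 -> lo=[3] hi=[] -> (len(lo)=1, len(hi)=0, max(lo)=3)
Step 2: insert 28 -> lo=[3] hi=[28] -> (len(lo)=1, len(hi)=1, max(lo)=3)
Step 3: insert 32 -> lo=[3, 28] hi=[32] -> (len(lo)=2, len(hi)=1, max(lo)=28)
Step 4: insert 44 -> lo=[3, 28] hi=[32, 44] -> (len(lo)=2, len(hi)=2, max(lo)=28)
Step 5: insert 22 -> lo=[3, 22, 28] hi=[32, 44] -> (len(lo)=3, len(hi)=2, max(lo)=28)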